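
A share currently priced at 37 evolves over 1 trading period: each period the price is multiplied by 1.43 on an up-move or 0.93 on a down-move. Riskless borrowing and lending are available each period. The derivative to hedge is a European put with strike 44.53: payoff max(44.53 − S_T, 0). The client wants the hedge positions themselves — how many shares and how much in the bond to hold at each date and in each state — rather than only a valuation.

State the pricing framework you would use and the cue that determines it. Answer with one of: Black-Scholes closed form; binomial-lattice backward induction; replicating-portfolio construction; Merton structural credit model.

Key observation: a price alone would not answer the question — the per-node share/bond construction on the spot-37, 1.43/0.93 tree is required, and only the replicating-portfolio method yields it.

framework: replicating-portfolio construction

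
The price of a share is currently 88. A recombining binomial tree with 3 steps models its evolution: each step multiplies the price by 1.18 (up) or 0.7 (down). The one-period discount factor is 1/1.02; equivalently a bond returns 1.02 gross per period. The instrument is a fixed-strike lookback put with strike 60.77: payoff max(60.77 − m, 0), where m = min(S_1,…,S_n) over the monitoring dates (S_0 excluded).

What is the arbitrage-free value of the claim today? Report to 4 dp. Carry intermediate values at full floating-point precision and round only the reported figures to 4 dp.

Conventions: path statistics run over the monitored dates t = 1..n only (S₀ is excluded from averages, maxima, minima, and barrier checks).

price = 3.6799

With p* = (R−d)/(u−d) = 0.6667, sum probability × payoff across the paths and divide by R^3.
Enumerate all 2^3 = 8 price paths (U = up ×1.18, D = down ×0.7); each path with k up-moves has probability p*^k·(1−p*)^(3−k).
DDD: m=30.1840, payoff=30.5860, prob=0.037037
UDD: m=50.8816, payoff=9.8884, prob=0.074074
DUD: m=50.8816, payoff=9.8884, prob=0.074074
UUD: m=85.7718, payoff=0.0000, prob=0.148148
DDU: m=43.1200, payoff=17.6500, prob=0.074074
UDU: m=72.6880, payoff=0.0000, prob=0.148148
DUU: m=61.6000, payoff=0.0000, prob=0.148148
UUU: m=103.8400, payoff=0.0000, prob=0.296296
Price = Σ prob·payoff / R^3 = 3.905170 / 1.061208 = 3.6799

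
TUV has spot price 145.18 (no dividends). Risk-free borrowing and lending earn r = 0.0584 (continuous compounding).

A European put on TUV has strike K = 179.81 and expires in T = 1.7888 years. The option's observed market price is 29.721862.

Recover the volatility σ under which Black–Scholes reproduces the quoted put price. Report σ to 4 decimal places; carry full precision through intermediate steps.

At σ = 0.2482 the Black–Scholes value reproduces the quote:
σ√T = 0.2482·√1.7888 = 0.331958
d₁ = (ln(S/K) + (r+σ²/2)T) / (σ√T) = (ln(145.18/179.81) + (0.0584+0.2482²/2)·1.7888) / 0.331958 = (-0.213926 + 0.159564) / 0.331958 = -0.163763
d₂ = d₁ − σ√T = -0.163763 − 0.331958 = -0.495721
e^{−rT} = 0.900805
N(−d₁) = 0.565041,  N(−d₂) = 0.689954
V = K·e^{−rT}·N(−d₂) − S·N(−d₁) = 111.754561 − 82.032698 = 29.721862 (the quoted price), and the Black–Scholes price is strictly increasing in σ, so σ is unique

sigma = 0.2482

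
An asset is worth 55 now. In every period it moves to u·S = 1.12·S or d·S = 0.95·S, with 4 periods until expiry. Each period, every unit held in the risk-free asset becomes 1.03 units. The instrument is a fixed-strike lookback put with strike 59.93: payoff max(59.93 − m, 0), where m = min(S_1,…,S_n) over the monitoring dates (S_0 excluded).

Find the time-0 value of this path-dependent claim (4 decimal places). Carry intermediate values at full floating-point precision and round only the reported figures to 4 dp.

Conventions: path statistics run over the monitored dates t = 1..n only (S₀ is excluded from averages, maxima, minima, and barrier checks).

price = 5.5823

No-arbitrage gives p* = (R−d)/(u−d) = 0.4706: enumerate every path, weight its payoff by its p*-probability, and discount by R^4.
Enumerate all 2^4 = 16 price paths (U = up ×1.12, D = down ×0.95); each path with k up-moves has probability p*^k·(1−p*)^(4−k).
DDDD: m=44.7978, payoff=15.1322, prob=0.078555
UDDD: m=52.8143, payoff=7.1157, prob=0.069827
DUDD: m=52.2500, payoff=7.6800, prob=0.069827
UUDD: m=61.6000, payoff=0.0000, prob=0.062068
DDUD: m=49.6375, payoff=10.2925, prob=0.069827
UDUD: m=58.5200, payoff=1.4100, prob=0.062068
DUUD: m=52.2500, payoff=7.6800, prob=0.062068
UUUD: m=61.6000, payoff=0.0000, prob=0.055172
DDDU: m=47.1556, payoff=12.7744, prob=0.069827
UDDU: m=55.5940, payoff=4.3360, prob=0.062068
DUDU: m=52.2500, payoff=7.6800, prob=0.062068
UUDU: m=61.6000, payoff=0.0000, prob=0.055172
DDUU: m=49.6375, payoff=10.2925, prob=0.062068
UDUU: m=58.5200, payoff=1.4100, prob=0.055172
DUUU: m=52.2500, payoff=7.6800, prob=0.055172
UUUU: m=61.6000, payoff=0.0000, prob=0.049042
Price = Σ prob·payoff / R^4 = 6.282889 / 1.125509 = 5.5823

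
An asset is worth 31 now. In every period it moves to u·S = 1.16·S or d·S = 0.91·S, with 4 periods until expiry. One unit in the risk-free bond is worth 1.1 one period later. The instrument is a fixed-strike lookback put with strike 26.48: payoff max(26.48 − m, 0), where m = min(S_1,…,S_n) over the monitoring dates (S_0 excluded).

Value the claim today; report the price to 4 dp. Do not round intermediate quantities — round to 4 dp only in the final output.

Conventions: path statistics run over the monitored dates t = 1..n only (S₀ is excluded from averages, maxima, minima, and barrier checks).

No-arbitrage gives p* = (R−d)/(u−d) = 0.7600: enumerate every path, weight its payoff by its p*-probability, and discount by R^4.
Enumerate all 2^4 = 16 price paths (U = up ×1.16, D = down ×0.91); each path with k up-moves has probability p*^k·(1−p*)^(4−k).
DDDD: m=21.2582, payoff=5.2218, prob=0.003318
UDDD: m=27.0984, payoff=0.0000, prob=0.010506
DUDD: m=27.0984, payoff=0.0000, prob=0.010506
UUDD: m=34.5430, payoff=0.0000, prob=0.033270
DDUD: m=25.6711, payoff=0.8089, prob=0.010506
UDUD: m=32.7236, payoff=0.0000, prob=0.033270
DUUD: m=28.2100, payoff=0.0000, prob=0.033270
UUUD: m=35.9600, payoff=0.0000, prob=0.105354
DDDU: m=23.3607, payoff=3.1193, prob=0.010506
UDDU: m=29.7785, payoff=0.0000, prob=0.033270
DUDU: m=28.2100, payoff=0.0000, prob=0.033270
UUDU: m=35.9600, payoff=0.0000, prob=0.105354
DDUU: m=25.6711, payoff=0.8089, prob=0.033270
UDUU: m=32.7236, payoff=0.0000, prob=0.105354
DUUU: m=28.2100, payoff=0.0000, prob=0.105354
UUUU: m=35.9600, payoff=0.0000, prob=0.333622
Price = Σ prob·payoff / R^4 = 0.085507 / 1.464100 = 0.0584

price = 0.0584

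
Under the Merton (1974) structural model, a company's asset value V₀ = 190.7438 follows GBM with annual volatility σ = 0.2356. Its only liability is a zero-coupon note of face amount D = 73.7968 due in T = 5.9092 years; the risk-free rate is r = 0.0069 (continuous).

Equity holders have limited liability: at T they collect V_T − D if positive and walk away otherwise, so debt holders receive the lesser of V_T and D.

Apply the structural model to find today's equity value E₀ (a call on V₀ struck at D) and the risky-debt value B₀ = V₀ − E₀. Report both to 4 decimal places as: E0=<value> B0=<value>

With assets at 190.7438 and a single debt payment of 73.7968 at 5.9092 years:
d₁ = [ln(V₀/D) + (r + σ²/2)T] / (σ√T)
   = [ln(190.7438/73.7968) + (0.0069 + 0.5·0.2356²)·5.9092] / (0.2356·√5.9092)
   = [0.949616 + 0.204776] / 0.572716 = 2.015642
d₂ = d₁ − σ√T = 2.015642 − 0.572716 = 1.442926
N(d₁) = 0.978081,  N(d₂) = 0.925479,  e^(−rT) = 0.960047
E₀ = V₀·N(d₁) − D·e^(−rT)·N(d₂)
   = 190.7438·0.978081 − 73.7968·0.960047·0.925479 = 120.994247
B₀ = V₀ − E₀ = 190.7438 − 120.994247 = 69.749553

E0=120.9942 B0=69.7496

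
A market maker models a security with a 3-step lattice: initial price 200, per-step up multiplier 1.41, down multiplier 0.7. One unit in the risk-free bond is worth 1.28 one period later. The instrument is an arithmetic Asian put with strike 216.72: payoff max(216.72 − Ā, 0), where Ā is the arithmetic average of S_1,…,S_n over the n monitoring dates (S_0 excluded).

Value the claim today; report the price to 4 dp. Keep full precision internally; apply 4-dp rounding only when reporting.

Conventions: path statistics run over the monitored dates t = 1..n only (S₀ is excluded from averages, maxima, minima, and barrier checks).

No-arbitrage gives p* = (R−d)/(u−d) = 0.8169: enumerate every path, weight its payoff by its p*-probability, and discount by R^3.
Enumerate all 2^3 = 8 price paths (U = up ×1.41, D = down ×0.7); each path with k up-moves has probability p*^k·(1−p*)^(3−k).
DDD: Ā=102.2000, payoff=114.5200, prob=0.006138
UDD: Ā=205.8600, payoff=10.8600, prob=0.027387
DUD: Ā=158.5267, payoff=58.1933, prob=0.027387
UUD: Ā=319.3180, payoff=0.0000, prob=0.122187
DDU: Ā=125.3933, payoff=91.3267, prob=0.027387
UDU: Ā=252.5780, payoff=0.0000, prob=0.122187
DUU: Ā=205.2447, payoff=11.4753, prob=0.122187
UUU: Ā=413.4214, payoff=0.0000, prob=0.545141
Price = Σ prob·payoff / R^3 = 6.497382 / 2.097152 = 3.0982

price = 3.0982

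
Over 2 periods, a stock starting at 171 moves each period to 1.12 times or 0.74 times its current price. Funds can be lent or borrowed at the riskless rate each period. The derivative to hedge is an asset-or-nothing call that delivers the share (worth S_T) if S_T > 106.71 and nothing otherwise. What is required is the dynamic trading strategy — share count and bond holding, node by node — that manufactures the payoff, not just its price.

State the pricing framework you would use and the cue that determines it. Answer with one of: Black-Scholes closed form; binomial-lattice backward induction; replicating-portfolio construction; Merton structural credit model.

Key observation: since the answer must list Δ and B at each node of the 1.12/0.74 lattice on 171, the replicating-portfolio method — solving the two-state system at every node — is the one that applies.

framework: replicating-portfolio construction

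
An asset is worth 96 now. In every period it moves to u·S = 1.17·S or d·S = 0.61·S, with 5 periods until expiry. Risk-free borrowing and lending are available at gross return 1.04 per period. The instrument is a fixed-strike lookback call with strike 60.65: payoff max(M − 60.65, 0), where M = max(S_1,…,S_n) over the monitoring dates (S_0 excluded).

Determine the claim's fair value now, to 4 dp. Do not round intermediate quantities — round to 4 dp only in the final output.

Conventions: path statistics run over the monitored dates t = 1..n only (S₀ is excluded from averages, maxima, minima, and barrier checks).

Set p* = 0.7679 (from d < R < u); the path-dependent value is the discounted p*-expectation over all price paths.
Enumerate all 2^5 = 32 price paths (U = up ×1.17, D = down ×0.61); each path with k up-moves has probability p*^k·(1−p*)^(5−k).
DDDDD: M=58.5600, payoff=0.0000, prob=0.000674
UDDDD: M=112.3200, payoff=51.6700, prob=0.002230
DUDDD: M=68.5152, payoff=7.8652, prob=0.002230
UUDDD: M=131.4144, payoff=70.7644, prob=0.007376
DDUDD: M=58.5600, payoff=0.0000, prob=0.002230
UDUDD: M=112.3200, payoff=51.6700, prob=0.007376
DUUDD: M=80.1628, payoff=19.5128, prob=0.007376
UUUDD: M=153.7548, payoff=93.1048, prob=0.024398
DDDUD: M=58.5600, payoff=0.0000, prob=0.002230
UDDUD: M=112.3200, payoff=51.6700, prob=0.007376
DUDUD: M=68.5152, payoff=7.8652, prob=0.007376
UUDUD: M=131.4144, payoff=70.7644, prob=0.024398
DDUUD: M=58.5600, payoff=0.0000, prob=0.007376
UDUUD: M=112.3200, payoff=51.6700, prob=0.024398
DUUUD: M=93.7905, payoff=33.1405, prob=0.024398
UUUUD: M=179.8932, payoff=119.2432, prob=0.080701
DDDDU: M=58.5600, payoff=0.0000, prob=0.002230
UDDDU: M=112.3200, payoff=51.6700, prob=0.007376
DUDDU: M=68.5152, payoff=7.8652, prob=0.007376
UUDDU: M=131.4144, payoff=70.7644, prob=0.024398
DDUDU: M=58.5600, payoff=0.0000, prob=0.007376
UDUDU: M=112.3200, payoff=51.6700, prob=0.024398
DUUDU: M=80.1628, payoff=19.5128, prob=0.024398
UUUDU: M=153.7548, payoff=93.1048, prob=0.080701
DDDUU: M=58.5600, payoff=0.0000, prob=0.007376
UDDUU: M=112.3200, payoff=51.6700, prob=0.024398
DUDUU: M=68.5152, payoff=7.8652, prob=0.024398
UUDUU: M=131.4144, payoff=70.7644, prob=0.080701
DDUUU: M=58.5600, payoff=0.0000, prob=0.024398
UDUUU: M=112.3200, payoff=51.6700, prob=0.080701
DUUUU: M=109.7348, payoff=49.0848, prob=0.080701
UUUUU: M=210.4750, payoff=149.8250, prob=0.266933
Price = Σ prob·payoff / R^5 = 84.012617 / 1.216653 = 69.0522

price = 69.0522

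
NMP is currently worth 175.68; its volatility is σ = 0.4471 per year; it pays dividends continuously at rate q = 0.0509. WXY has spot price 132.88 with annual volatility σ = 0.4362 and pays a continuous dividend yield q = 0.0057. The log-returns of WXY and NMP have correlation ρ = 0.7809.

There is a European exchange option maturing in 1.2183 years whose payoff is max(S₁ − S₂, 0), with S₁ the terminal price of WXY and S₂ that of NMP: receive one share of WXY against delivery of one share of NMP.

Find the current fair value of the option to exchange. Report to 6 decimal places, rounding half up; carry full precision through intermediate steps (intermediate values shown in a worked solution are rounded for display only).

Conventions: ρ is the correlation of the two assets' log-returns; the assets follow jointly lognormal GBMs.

σ_eff = √(σ₁² + σ₂² − 2ρσ₁σ₂) = √(0.4362² + 0.4471² − 2·0.7809·0.4362·0.4471) = 0.292538
d₁ = (ln(S₁/S₂) + (q₂ − q₁ + σ_eff²/2)T) / (σ_eff√T) = (ln(132.88/175.68) + (0.0509 − 0.0057 + 0.042789)·1.2183) / 0.322894 = -0.532745
d₂ = d₁ − σ_eff√T = -0.532745 − 0.322894 = -0.855639
N(d₁) = 0.297105,  N(d₂) = 0.196099
V = S₁·e^{−q₁T}·N(d₁) − S₂·e^{−q₂T}·N(d₂) = 39.206114 − 32.379179 = 6.826935
Key observation: r never enters — measured in units of NMP, the claim is a call on S₁/S₂ struck at 1, so only the dividend yields and σ_eff matter.

exchange price = 6.826935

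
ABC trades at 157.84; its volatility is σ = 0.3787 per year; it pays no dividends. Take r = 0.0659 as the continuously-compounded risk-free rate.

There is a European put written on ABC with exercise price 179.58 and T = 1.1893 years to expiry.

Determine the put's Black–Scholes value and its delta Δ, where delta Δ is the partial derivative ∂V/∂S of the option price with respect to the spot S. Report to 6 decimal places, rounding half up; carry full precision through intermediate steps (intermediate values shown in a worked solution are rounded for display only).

σ√T = 0.3787·√1.1893 = 0.412991
d₁ = (ln(S/K) + (r+σ²/2)T) / (σ√T) = (ln(157.84/179.58) + (0.0659+0.3787²/2)·1.1893) / 0.412991 = (-0.129039 + 0.163656) / 0.412991 = 0.083820
d₂ = d₁ − σ√T = 0.083820 − 0.412991 = -0.329172
e^{−rT} = 0.924618
N(−d₁) = 0.466600,  N(−d₂) = 0.628987
Put price V = K·e^{−rT}·N(−d₂) − S·N(−d₁) = 104.438794 − 73.648116 = 30.790678
Δ = −N(−d₁) = -0.466600

price = 30.790678
Δ = -0.466600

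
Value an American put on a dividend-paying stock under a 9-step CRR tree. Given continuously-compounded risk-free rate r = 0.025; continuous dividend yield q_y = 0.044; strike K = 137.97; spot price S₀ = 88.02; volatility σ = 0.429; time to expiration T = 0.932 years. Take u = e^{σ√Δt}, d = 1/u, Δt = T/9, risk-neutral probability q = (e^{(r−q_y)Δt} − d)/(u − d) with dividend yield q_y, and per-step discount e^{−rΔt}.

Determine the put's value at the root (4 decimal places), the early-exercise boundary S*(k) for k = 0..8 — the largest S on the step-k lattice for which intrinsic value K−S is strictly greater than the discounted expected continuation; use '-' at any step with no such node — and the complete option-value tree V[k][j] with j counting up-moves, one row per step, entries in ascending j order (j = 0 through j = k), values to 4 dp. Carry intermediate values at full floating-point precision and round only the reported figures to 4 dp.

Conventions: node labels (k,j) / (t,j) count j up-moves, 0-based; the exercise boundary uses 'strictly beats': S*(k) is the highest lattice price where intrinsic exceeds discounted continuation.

price = 53.1387
boundary = - - - 58.1722 66.7837 58.1722 66.7837 58.1722 66.7837
tree:
53.1387
62.3268 42.5854
71.3414 52.0305 31.6688
79.7978 61.7552 40.8371 21.0175
87.2990 71.1863 50.9636 29.1057 11.5819
93.8328 79.7978 61.3572 38.9741 17.6130 4.5229
99.5242 87.2990 71.1863 50.0931 26.0597 7.7347 0.7545
104.4817 93.8328 79.7978 61.3116 37.1240 13.1369 1.3968 0.0000
108.7999 99.5242 87.2990 71.1863 49.9934 22.1315 2.5859 0.0000 0.0000
112.5613 104.4817 93.8328 79.7978 61.2999 36.9199 4.7874 0.0000 0.0000 0.0000

Δt=0.10356  u=1.14804  d=0.87105  q=0.45845  discount=0.99741
step 9 (expiry): payoffs max(K−S,0) = 112.5613 104.4817 93.8328 79.7978 61.2999 36.9199 4.7874 0.0000 0.0000 0.0000
step 8: (k=8,j=0): S=29.1701, K−S=108.7999, hold=108.5758 ⇒ V=108.7999 exercise | (k=8,j=1): S=38.4458, K−S=99.5242, hold=99.3422 ⇒ V=99.5242 exercise | (k=8,j=2): S=50.6710, K−S=87.2990, hold=87.1726 ⇒ V=87.2990 exercise | (k=8,j=3): S=66.7837, K−S=71.1863, hold=71.1332 ⇒ V=71.1863 exercise | (k=8,j=4): S=88.0200, K−S=49.9500, hold=49.9934 ⇒ V=49.9934 continue | (k=8,j=5): S=116.0091, K−S=21.9609, hold=22.1315 ⇒ V=22.1315 continue | (k=8,j=6): S=152.8984, K−S=0.0000, hold=2.5859 ⇒ V=2.5859 continue | (k=8,j=7): S=201.5180, K−S=0.0000, hold=0.0000 ⇒ V=0.0000 continue | (k=8,j=8): S=265.5979, K−S=0.0000, hold=0.0000 ⇒ V=0.0000 continue  boundary S*=66.7837
step 7: (k=7,j=0): S=33.4883, K−S=104.4817, hold=104.2772 ⇒ V=104.4817 exercise | (k=7,j=1): S=44.1372, K−S=93.8328, hold=93.6768 ⇒ V=93.8328 exercise | (k=7,j=2): S=58.1722, K−S=79.7978, hold=79.7056 ⇒ V=79.7978 exercise | (k=7,j=3): S=76.6701, K−S=61.2999, hold=61.3116 ⇒ V=61.3116 continue | (k=7,j=4): S=101.0501, K−S=36.9199, hold=37.1240 ⇒ V=37.1240 continue | (k=7,j=5): S=133.1826, K−S=4.7874, hold=13.1369 ⇒ V=13.1369 continue | (k=7,j=6): S=175.5328, K−S=0.0000, hold=1.3968 ⇒ V=1.3968 continue | (k=7,j=7): S=231.3498, K−S=0.0000, hold=0.0000 ⇒ V=0.0000 continue  boundary S*=58.1722
step 6: (k=6,j=0): S=38.4458, K−S=99.5242, hold=99.3422 ⇒ V=99.5242 exercise | (k=6,j=1): S=50.6710, K−S=87.2990, hold=87.1726 ⇒ V=87.2990 exercise | (k=6,j=2): S=66.7837, K−S=71.1863, hold=71.1385 ⇒ V=71.1863 exercise | (k=6,j=3): S=88.0200, K−S=49.9500, hold=50.0931 ⇒ V=50.0931 continue | (k=6,j=4): S=116.0091, K−S=21.9609, hold=26.0597 ⇒ V=26.0597 continue | (k=6,j=5): S=152.8984, K−S=0.0000, hold=7.7347 ⇒ V=7.7347 continue | (k=6,j=6): S=201.5180, K−S=0.0000, hold=0.7545 ⇒ V=0.7545 continue  boundary S*=66.7837
step 5: (k=5,j=0): S=44.1372, K−S=93.8328, hold=93.6768 ⇒ V=93.8328 exercise | (k=5,j=1): S=58.1722, K−S=79.7978, hold=79.7056 ⇒ V=79.7978 exercise | (k=5,j=2): S=76.6701, K−S=61.2999, hold=61.3572 ⇒ V=61.3572 continue | (k=5,j=3): S=101.0501, K−S=36.9199, hold=38.9741 ⇒ V=38.9741 continue | (k=5,j=4): S=133.1826, K−S=4.7874, hold=17.6130 ⇒ V=17.6130 continue | (k=5,j=5): S=175.5328, K−S=0.0000, hold=4.5229 ⇒ V=4.5229 continue  boundary S*=58.1722
step 4: (k=4,j=0): S=50.6710, K−S=87.2990, hold=87.1726 ⇒ V=87.2990 exercise | (k=4,j=1): S=66.7837, K−S=71.1863, hold=71.1593 ⇒ V=71.1863 exercise | (k=4,j=2): S=88.0200, K−S=49.9500, hold=50.9636 ⇒ V=50.9636 continue | (k=4,j=3): S=116.0091, K−S=21.9609, hold=29.1057 ⇒ V=29.1057 continue | (k=4,j=4): S=152.8984, K−S=0.0000, hold=11.5819 ⇒ V=11.5819 continue  boundary S*=66.7837
step 3: (k=3,j=0): S=58.1722, K−S=79.7978, hold=79.7056 ⇒ V=79.7978 exercise | (k=3,j=1): S=76.6701, K−S=61.2999, hold=61.7552 ⇒ V=61.7552 continue | (k=3,j=2): S=101.0501, K−S=36.9199, hold=40.8371 ⇒ V=40.8371 continue | (k=3,j=3): S=133.1826, K−S=4.7874, hold=21.0175 ⇒ V=21.0175 continue  boundary S*=58.1722
step 2: (k=2,j=0): S=66.7837, K−S=71.1863, hold=71.3414 ⇒ V=71.3414 continue | (k=2,j=1): S=88.0200, K−S=49.9500, hold=52.0305 ⇒ V=52.0305 continue | (k=2,j=2): S=116.0091, K−S=21.9609, hold=31.6688 ⇒ V=31.6688 continue  boundary S*=-
step 1: (k=1,j=0): S=76.6701, K−S=61.2999, hold=62.3268 ⇒ V=62.3268 continue | (k=1,j=1): S=101.0501, K−S=36.9199, hold=42.5854 ⇒ V=42.5854 continue  boundary S*=-
step 0: (k=0,j=0): S=88.0200, K−S=49.9500, hold=53.1387 ⇒ V=53.1387 continue  boundary S*=-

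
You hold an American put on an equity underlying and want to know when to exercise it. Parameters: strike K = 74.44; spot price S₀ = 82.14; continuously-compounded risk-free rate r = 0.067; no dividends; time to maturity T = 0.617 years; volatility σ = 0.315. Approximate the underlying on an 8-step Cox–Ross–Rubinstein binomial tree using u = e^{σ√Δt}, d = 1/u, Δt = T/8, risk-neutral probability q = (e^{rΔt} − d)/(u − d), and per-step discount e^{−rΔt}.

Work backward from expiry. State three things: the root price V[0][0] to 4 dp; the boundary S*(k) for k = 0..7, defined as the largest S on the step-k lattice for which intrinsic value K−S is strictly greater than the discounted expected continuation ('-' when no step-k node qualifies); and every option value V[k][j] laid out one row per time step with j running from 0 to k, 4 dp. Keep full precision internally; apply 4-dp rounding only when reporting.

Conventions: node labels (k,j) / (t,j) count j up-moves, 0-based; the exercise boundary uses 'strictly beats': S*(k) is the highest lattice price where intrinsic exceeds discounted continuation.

Δt=0.07712  u=1.09142  d=0.91624  q=0.50772  discount=0.99485
step 8 (expiry): payoffs max(K−S,0) = 33.6439 25.8438 16.5523 5.4842 0.0000 0.0000 0.0000 0.0000 0.0000
step 7: (k=7,j=0): S=44.5257, K−S=29.9143, hold=29.5307 ⇒ V=29.9143 exercise | (k=7,j=1): S=53.0389, K−S=21.4011, hold=21.0174 ⇒ V=21.4011 exercise | (k=7,j=2): S=63.1799, K−S=11.2601, hold=10.8765 ⇒ V=11.2601 exercise | (k=7,j=3): S=75.2597, K−S=0.0000, hold=2.6859 ⇒ V=2.6859 continue | (k=7,j=4): S=89.6493, K−S=0.0000, hold=0.0000 ⇒ V=0.0000 continue | (k=7,j=5): S=106.7900, K−S=0.0000, hold=0.0000 ⇒ V=0.0000 continue | (k=7,j=6): S=127.2081, K−S=0.0000, hold=0.0000 ⇒ V=0.0000 continue | (k=7,j=7): S=151.5301, K−S=0.0000, hold=0.0000 ⇒ V=0.0000 continue  boundary S*=63.1799
step 6: (k=6,j=0): S=48.5962, K−S=25.8438, hold=25.4601 ⇒ V=25.8438 exercise | (k=6,j=1): S=57.8877, K−S=16.5523, hold=16.1686 ⇒ V=16.5523 exercise | (k=6,j=2): S=68.9558, K−S=5.4842, hold=6.8712 ⇒ V=6.8712 continue | (k=6,j=3): S=82.1400, K−S=0.0000, hold=1.3154 ⇒ V=1.3154 continue | (k=6,j=4): S=97.8450, K−S=0.0000, hold=0.0000 ⇒ V=0.0000 continue | (k=6,j=5): S=116.5528, K−S=0.0000, hold=0.0000 ⇒ V=0.0000 continue | (k=6,j=6): S=138.8375, K−S=0.0000, hold=0.0000 ⇒ V=0.0000 continue  boundary S*=57.8877
step 5: (k=5,j=0): S=53.0389, K−S=21.4011, hold=21.0174 ⇒ V=21.4011 exercise | (k=5,j=1): S=63.1799, K−S=11.2601, hold=11.5771 ⇒ V=11.5771 continue | (k=5,j=2): S=75.2597, K−S=0.0000, hold=4.0296 ⇒ V=4.0296 continue | (k=5,j=3): S=89.6493, K−S=0.0000, hold=0.6442 ⇒ V=0.6442 continue | (k=5,j=4): S=106.7900, K−S=0.0000, hold=0.0000 ⇒ V=0.0000 continue | (k=5,j=5): S=127.2081, K−S=0.0000, hold=0.0000 ⇒ V=0.0000 continue  boundary S*=53.0389
step 4: (k=4,j=0): S=57.8877, K−S=16.5523, hold=16.3287 ⇒ V=16.5523 exercise | (k=4,j=1): S=68.9558, K−S=5.4842, hold=7.7051 ⇒ V=7.7051 continue | (k=4,j=2): S=82.1400, K−S=0.0000, hold=2.2989 ⇒ V=2.2989 continue | (k=4,j=3): S=97.8450, K−S=0.0000, hold=0.3155 ⇒ V=0.3155 continue | (k=4,j=4): S=116.5528, K−S=0.0000, hold=0.0000 ⇒ V=0.0000 continue  boundary S*=57.8877
step 3: (k=3,j=0): S=63.1799, K−S=11.2601, hold=11.9983 ⇒ V=11.9983 continue | (k=3,j=1): S=75.2597, K−S=0.0000, hold=4.9347 ⇒ V=4.9347 continue | (k=3,j=2): S=89.6493, K−S=0.0000, hold=1.2852 ⇒ V=1.2852 continue | (k=3,j=3): S=106.7900, K−S=0.0000, hold=0.1545 ⇒ V=0.1545 continue  boundary S*=-
step 2: (k=2,j=0): S=68.9558, K−S=5.4842, hold=8.3686 ⇒ V=8.3686 continue | (k=2,j=1): S=82.1400, K−S=0.0000, hold=3.0659 ⇒ V=3.0659 continue | (k=2,j=2): S=97.8450, K−S=0.0000, hold=0.7075 ⇒ V=0.7075 continue  boundary S*=-
step 1: (k=1,j=0): S=75.2597, K−S=0.0000, hold=5.6471 ⇒ V=5.6471 continue | (k=1,j=1): S=89.6493, K−S=0.0000, hold=1.8589 ⇒ V=1.8589 continue  boundary S*=-
step 0: (k=0,j=0): S=82.1400, K−S=0.0000, hold=3.7045 ⇒ V=3.7045 continue  boundary S*=-

price = 3.7045
boundary = - - - - 57.8877 53.0389 57.8877 63.1799
tree:
3.7045
5.6471 1.8589
8.3686 3.0659 0.7075
11.9983 4.9347 1.2852 0.1545
16.5523 7.7051 2.2989 0.3155 0.0000
21.4011 11.5771 4.0296 0.6442 0.0000 0.0000
25.8438 16.5523 6.8712 1.3154 0.0000 0.0000 0.0000
29.9143 21.4011 11.2601 2.6859 0.0000 0.0000 0.0000 0.0000
33.6439 25.8438 16.5523 5.4842 0.0000 0.0000 0.0000 0.0000 0.0000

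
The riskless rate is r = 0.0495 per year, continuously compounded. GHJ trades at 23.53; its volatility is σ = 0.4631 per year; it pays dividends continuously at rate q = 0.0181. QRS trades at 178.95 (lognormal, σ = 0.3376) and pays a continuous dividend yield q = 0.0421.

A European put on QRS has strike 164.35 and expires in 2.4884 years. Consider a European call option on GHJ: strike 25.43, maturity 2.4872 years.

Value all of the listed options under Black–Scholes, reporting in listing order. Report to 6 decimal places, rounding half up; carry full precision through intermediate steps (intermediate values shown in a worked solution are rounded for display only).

[QRS put K=164.35]
σ√T = 0.3376·√2.4884 = 0.532553
d₁ = (ln(S/K) + (r−q+σ²/2)T) / (σ√T) = (ln(178.95/164.35) + (0.0495−0.0421+0.3376²/2)·2.4884) / 0.532553 = (0.085108 + 0.160220) / 0.532553 = 0.460665
d₂ = d₁ − σ√T = 0.460665 − 0.532553 = -0.071887
e^{−rT} = 0.884108
e^{−qT} = 0.900539
N(−d₁) = 0.322519,  N(−d₂) = 0.528654
price = K·e^{−rT}·N(−d₂) − S·e^{−qT}·N(−d₁) = 76.815149 − 51.974483 = 24.840667
[GHJ call K=25.43]
σ√T = 0.4631·√2.4872 = 0.730348
d₁ = (ln(S/K) + (r−q+σ²/2)T) / (σ√T) = (ln(23.53/25.43) + (0.0495−0.0181+0.4631²/2)·2.4872) / 0.730348 = (-0.077653 + 0.344803) / 0.730348 = 0.365783
d₂ = d₁ − σ√T = 0.365783 − 0.730348 = -0.364565
e^{−rT} = 0.884161
e^{−qT} = 0.955980
N(d₁) = 0.642737,  N(d₂) = 0.357718
price = S·e^{−qT}·N(d₁) − K·e^{−rT}·N(d₂) = 14.457850 − 8.043004 = 6.414846

price(QRS put K=164.35) = 24.840667
price(GHJ call K=25.43) = 6.414846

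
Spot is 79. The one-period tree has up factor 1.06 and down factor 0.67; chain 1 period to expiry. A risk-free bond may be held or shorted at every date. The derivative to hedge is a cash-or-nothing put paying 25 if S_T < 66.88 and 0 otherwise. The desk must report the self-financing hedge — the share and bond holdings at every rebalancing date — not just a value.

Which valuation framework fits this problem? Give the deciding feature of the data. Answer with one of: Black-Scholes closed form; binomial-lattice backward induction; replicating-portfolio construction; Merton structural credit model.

Key observation: the task asks for the hedge itself — share and bond holdings at every node of the 1-period tree on spot 79 with factors 1.06/0.67 — which is exactly what the replicating-portfolio construction produces.

framework: replicating-portfolio construction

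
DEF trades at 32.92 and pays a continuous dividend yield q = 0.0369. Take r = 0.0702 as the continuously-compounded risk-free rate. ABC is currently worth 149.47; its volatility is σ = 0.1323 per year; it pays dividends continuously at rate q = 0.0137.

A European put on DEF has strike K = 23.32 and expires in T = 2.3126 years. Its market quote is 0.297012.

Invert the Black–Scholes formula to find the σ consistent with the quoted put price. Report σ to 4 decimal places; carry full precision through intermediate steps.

At σ = 0.2032 the Black–Scholes value reproduces the quote:
σ√T = 0.2032·√2.3126 = 0.309011
d₁ = (ln(S/K) + (r−q+σ²/2)T) / (σ√T) = (ln(32.92/23.32) + (0.0702−0.0369+0.2032²/2)·2.3126) / 0.309011 = (0.344769 + 0.124753) / 0.309011 = 1.519436
d₂ = d₁ − σ√T = 1.519436 − 0.309011 = 1.210425
e^{−rT} = 0.850148
e^{−qT} = 0.918205
N(−d₁) = 0.064326,  N(−d₂) = 0.113058
V = K·e^{−rT}·N(−d₂) − S·e^{−qT}·N(−d₁) = 2.241425 − 1.944413 = 0.297012 (equal to the quote); since ∂V/∂σ > 0 for all σ, the implied volatility is unique

sigma = 0.2032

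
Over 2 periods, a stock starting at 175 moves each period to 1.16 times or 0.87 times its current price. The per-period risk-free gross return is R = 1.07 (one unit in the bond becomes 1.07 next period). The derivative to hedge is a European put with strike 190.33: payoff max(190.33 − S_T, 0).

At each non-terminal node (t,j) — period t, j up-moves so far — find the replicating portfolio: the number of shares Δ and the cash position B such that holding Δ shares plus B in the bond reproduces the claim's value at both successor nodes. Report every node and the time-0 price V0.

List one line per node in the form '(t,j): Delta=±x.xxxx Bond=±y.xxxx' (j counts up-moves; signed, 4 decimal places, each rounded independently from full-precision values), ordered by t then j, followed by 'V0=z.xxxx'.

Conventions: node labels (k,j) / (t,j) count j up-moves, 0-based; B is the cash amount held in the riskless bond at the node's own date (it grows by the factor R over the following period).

(0,0): Delta=-0.4266 Bond=84.6504
(1,0): Delta=-1.0000 Bond=177.8785
(1,1): Delta=-0.2331 Bond=51.2897
V0=9.9982

The replicating-portfolio and risk-neutral prices coincide; use p* = (1.07−0.87)/(1.16−0.87) = 0.6897 for the latter.
At maturity the claim pays: V(2,0)=57.8725, V(2,1)=13.7200, V(2,2)=0.0000
Node (1,0) S=152.2500: V=(p*·13.7200+(1−p*)·57.8725)/1.07=25.6285; Δ=(13.7200−57.8725)/(176.6100−132.4575)=-1.0000; B=V−Δ·S=177.8785
Node (1,1) S=203.0000: V=(p*·0.0000+(1−p*)·13.7200)/1.07=3.9794; Δ=(0.0000−13.7200)/(235.4800−176.6100)=-0.2331; B=V−Δ·S=51.2897
Node (0,0) S=175.0000: V=(p*·3.9794+(1−p*)·25.6285)/1.07=9.9982; Δ=(3.9794−25.6285)/(203.0000−152.2500)=-0.4266; B=V−Δ·S=84.6504
As a check, the time-0 holding Δ(0,0)·S0 + B(0,0) comes to 9.9982 — exactly V0.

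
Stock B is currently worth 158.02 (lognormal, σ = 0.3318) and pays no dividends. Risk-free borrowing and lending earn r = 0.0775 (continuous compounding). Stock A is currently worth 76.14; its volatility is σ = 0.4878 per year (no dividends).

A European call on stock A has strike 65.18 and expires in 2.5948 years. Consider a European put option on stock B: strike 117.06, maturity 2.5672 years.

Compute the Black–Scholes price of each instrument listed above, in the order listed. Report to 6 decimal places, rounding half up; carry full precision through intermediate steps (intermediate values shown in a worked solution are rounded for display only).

[stock A call K=65.18]
σ√T = 0.4878·√2.5948 = 0.785767
d₁ = (ln(S/K) + (r+σ²/2)T) / (σ√T) = (ln(76.14/65.18) + (0.0775+0.4878²/2)·2.5948) / 0.785767 = (0.155421 + 0.509812) / 0.785767 = 0.846603
d₂ = d₁ − σ√T = 0.846603 − 0.785767 = 0.060836
e^{−rT} = 0.817833
N(d₁) = 0.801392,  N(d₂) = 0.524255
price = S·N(d₁) − K·e^{−rT}·N(d₂) = 61.017977 − 27.946140 = 33.071837
[stock B put K=117.06]
σ√T = 0.3318·√2.5672 = 0.531626
d₁ = (ln(S/K) + (r+σ²/2)T) / (σ√T) = (ln(158.02/117.06) + (0.0775+0.3318²/2)·2.5672) / 0.531626 = (0.300035 + 0.340271) / 0.531626 = 1.204430
d₂ = d₁ − σ√T = 1.204430 − 0.531626 = 0.672804
e^{−rT} = 0.819584
N(−d₁) = 0.114212,  N(−d₂) = 0.250536
price = K·e^{−rT}·N(−d₂) − S·N(−d₁) = 24.036573 − 18.047748 = 5.988825

price(stock A call K=65.18) = 33.071837
price(stock B put K=117.06) = 5.988825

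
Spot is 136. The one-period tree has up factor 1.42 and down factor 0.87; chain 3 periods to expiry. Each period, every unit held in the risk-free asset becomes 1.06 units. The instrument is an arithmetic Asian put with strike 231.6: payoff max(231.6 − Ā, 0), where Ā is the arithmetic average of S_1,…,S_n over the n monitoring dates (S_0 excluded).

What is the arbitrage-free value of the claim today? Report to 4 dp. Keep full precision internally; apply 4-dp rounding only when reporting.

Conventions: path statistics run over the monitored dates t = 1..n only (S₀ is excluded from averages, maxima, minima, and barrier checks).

price = 68.1207

Set p* = 0.3455 (from d < R < u); the path-dependent value is the discounted p*-expectation over all price paths.
Enumerate all 2^3 = 8 price paths (U = up ×1.42, D = down ×0.87); each path with k up-moves has probability p*^k·(1−p*)^(3−k).
DDD: Ā=103.6049, payoff=127.9951, prob=0.280427
UDD: Ā=169.1023, payoff=62.4977, prob=0.148003
DUD: Ā=144.1690, payoff=87.4310, prob=0.148003
UUD: Ā=235.3103, payoff=0.0000, prob=0.078113
DDU: Ā=122.4770, payoff=109.1230, prob=0.148003
UDU: Ā=199.9049, payoff=31.6951, prob=0.078113
DUU: Ā=174.9716, payoff=56.6284, prob=0.078113
UUU: Ā=285.5859, payoff=0.0000, prob=0.041226
Price = Σ prob·payoff / R^3 = 81.132857 / 1.191016 = 68.1207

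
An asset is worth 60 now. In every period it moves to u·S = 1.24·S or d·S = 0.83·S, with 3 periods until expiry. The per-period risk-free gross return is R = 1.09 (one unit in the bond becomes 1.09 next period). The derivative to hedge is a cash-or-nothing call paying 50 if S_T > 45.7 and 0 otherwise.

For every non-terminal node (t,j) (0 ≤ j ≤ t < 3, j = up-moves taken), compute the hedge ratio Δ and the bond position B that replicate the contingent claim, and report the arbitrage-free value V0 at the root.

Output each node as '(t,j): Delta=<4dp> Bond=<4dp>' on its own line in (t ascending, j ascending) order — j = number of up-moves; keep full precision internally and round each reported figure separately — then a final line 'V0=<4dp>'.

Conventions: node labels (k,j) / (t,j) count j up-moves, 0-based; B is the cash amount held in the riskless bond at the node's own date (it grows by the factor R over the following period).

The replicating-portfolio and risk-neutral prices coincide; use p* = (1.09−0.83)/(1.24−0.83) = 0.6341 for the latter.
Payoffs at expiry: V(3,0)=0.0000, V(3,1)=50.0000, V(3,2)=50.0000, V(3,3)=50.0000
Node (2,0) S=41.3340: V=(p*·50.0000+(1−p*)·0.0000)/1.09=29.0893; Δ=(50.0000−0.0000)/(51.2542−34.3072)=2.9504; B=V−Δ·S=-92.8619
Node (2,1) S=61.7520: V=(p*·50.0000+(1−p*)·50.0000)/1.09=45.8716; Δ=(50.0000−50.0000)/(76.5725−51.2542)=0.0000; B=V−Δ·S=45.8716
Node (2,2) S=92.2560: V=(p*·50.0000+(1−p*)·50.0000)/1.09=45.8716; Δ=(50.0000−50.0000)/(114.3974−76.5725)=0.0000; B=V−Δ·S=45.8716
Node (1,0) S=49.8000: V=(p*·45.8716+(1−p*)·29.0893)/1.09=36.4511; Δ=(45.8716−29.0893)/(61.7520−41.3340)=0.8219; B=V−Δ·S=-4.4813
Node (1,1) S=74.4000: V=(p*·45.8716+(1−p*)·45.8716)/1.09=42.0840; Δ=(45.8716−45.8716)/(92.2560−61.7520)=0.0000; B=V−Δ·S=42.0840
Node (0,0) S=60.0000: V=(p*·42.0840+(1−p*)·36.4511)/1.09=36.7185; Δ=(42.0840−36.4511)/(74.4000−49.8000)=0.2290; B=V−Δ·S=22.9797
As a check, the time-0 holding Δ(0,0)·S0 + B(0,0) comes to 36.7185 — exactly V0.

(0,0): Delta=0.2290 Bond=22.9797
(1,0): Delta=0.8219 Bond=-4.4813
(1,1): Delta=0.0000 Bond=42.0840
(2,0): Delta=2.9504 Bond=-92.8619
(2,1): Delta=0.0000 Bond=45.8716
(2,2): Delta=0.0000 Bond=45.8716
V0=36.7185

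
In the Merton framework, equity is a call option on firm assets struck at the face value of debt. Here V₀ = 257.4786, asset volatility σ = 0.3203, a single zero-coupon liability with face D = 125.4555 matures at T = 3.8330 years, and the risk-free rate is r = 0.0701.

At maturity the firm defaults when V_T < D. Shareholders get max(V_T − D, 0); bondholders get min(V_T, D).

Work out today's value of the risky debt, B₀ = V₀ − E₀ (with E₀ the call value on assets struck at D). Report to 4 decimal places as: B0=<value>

B0=93.5529

Work the structural quantities from V₀ = 257.4786 against face 125.4555:
d₁ = [ln(V₀/D) + (r + σ²/2)T] / (σ√T)
   = [ln(257.4786/125.4555) + (0.0701 + 0.5·0.3203²)·3.8330] / (0.3203·√3.8330)
   = [0.718985 + 0.465311] / 0.627085 = 1.888574
d₂ = d₁ − σ√T = 1.888574 − 0.627085 = 1.261490
N(d₁) = 0.970526,  N(d₂) = 0.896434,  e^(−rT) = 0.764378
E₀ = V₀·N(d₁) − D·e^(−rT)·N(d₂)
   = 257.4786·0.970526 − 125.4555·0.764378·0.896434 = 163.925709
B₀ = V₀ − E₀ = 257.4786 − 163.925709 = 93.552891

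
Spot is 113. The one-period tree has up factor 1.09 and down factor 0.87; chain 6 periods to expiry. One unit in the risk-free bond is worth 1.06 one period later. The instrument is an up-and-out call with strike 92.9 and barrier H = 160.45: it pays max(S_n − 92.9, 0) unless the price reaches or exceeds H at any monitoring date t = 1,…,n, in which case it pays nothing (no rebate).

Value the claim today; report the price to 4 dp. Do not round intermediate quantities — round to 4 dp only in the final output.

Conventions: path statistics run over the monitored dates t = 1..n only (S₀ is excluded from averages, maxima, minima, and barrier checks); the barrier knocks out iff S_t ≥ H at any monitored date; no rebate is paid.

With p* = (R−d)/(u−d) = 0.8636, sum probability × payoff across the paths and divide by R^6.
Enumerate all 2^6 = 64 price paths (U = up ×1.09, D = down ×0.87); each path with k up-moves has probability p*^k·(1−p*)^(6−k).
DDDDDD: M=98.3100, payoff=0.0000, prob=0.000006
UDDDDD: M=123.1700, payoff=0.0000, prob=0.000041
DUDDDD: M=107.1579, payoff=0.0000, prob=0.000041
UUDDDD: M=134.2553, payoff=0.0000, prob=0.000258
DDUDDD: M=98.3100, payoff=0.0000, prob=0.000041
UDUDDD: M=123.1700, payoff=0.0000, prob=0.000258
DUUDDD: M=116.8021, payoff=0.0000, prob=0.000258
UUUDDD: M=146.3383, payoff=3.4642, prob=0.001633
DDDUDD: M=98.3100, payoff=0.0000, prob=0.000041
UDDUDD: M=123.1700, payoff=0.0000, prob=0.000258
DUDUDD: M=107.1579, payoff=0.0000, prob=0.000258
UUDUDD: M=134.2553, payoff=3.4642, prob=0.001633
DDUUDD: M=101.6178, payoff=0.0000, prob=0.000258
UDUUDD: M=127.3143, payoff=3.4642, prob=0.001633
DUUUDD: M=127.3143, payoff=3.4642, prob=0.001633
UUUUDD: M=159.5087, payoff=27.8322, prob=0.010345
DDDDUD: M=98.3100, payoff=0.0000, prob=0.000041
UDDDUD: M=123.1700, payoff=0.0000, prob=0.000258
DUDDUD: M=107.1579, payoff=0.0000, prob=0.000258
UUDDUD: M=134.2553, payoff=3.4642, prob=0.001633
DDUDUD: M=98.3100, payoff=0.0000, prob=0.000258
UDUDUD: M=123.1700, payoff=3.4642, prob=0.001633
DUUDUD: M=116.8021, payoff=3.4642, prob=0.001633
UUUDUD: M=146.3383, payoff=27.8322, prob=0.010345
DDDUUD: M=98.3100, payoff=0.0000, prob=0.000258
UDDUUD: M=123.1700, payoff=3.4642, prob=0.001633
DUDUUD: M=110.7634, payoff=3.4642, prob=0.001633
UUDUUD: M=138.7726, payoff=27.8322, prob=0.010345
DDUUUD: M=110.7634, payoff=3.4642, prob=0.001633
UDUUUD: M=138.7726, payoff=27.8322, prob=0.010345
DUUUUD: M=138.7726, payoff=27.8322, prob=0.010345
UUUUUD: M=173.8645, payoff=0.0000, prob=0.065517
DDDDDU: M=98.3100, payoff=0.0000, prob=0.000041
UDDDDU: M=123.1700, payoff=0.0000, prob=0.000258
DUDDDU: M=107.1579, payoff=0.0000, prob=0.000258
UUDDDU: M=134.2553, payoff=3.4642, prob=0.001633
DDUDDU: M=98.3100, payoff=0.0000, prob=0.000258
UDUDDU: M=123.1700, payoff=3.4642, prob=0.001633
DUUDDU: M=116.8021, payoff=3.4642, prob=0.001633
UUUDDU: M=146.3383, payoff=27.8322, prob=0.010345
DDDUDU: M=98.3100, payoff=0.0000, prob=0.000258
UDDUDU: M=123.1700, payoff=3.4642, prob=0.001633
DUDUDU: M=107.1579, payoff=3.4642, prob=0.001633
UUDUDU: M=134.2553, payoff=27.8322, prob=0.010345
DDUUDU: M=101.6178, payoff=3.4642, prob=0.001633
UDUUDU: M=127.3143, payoff=27.8322, prob=0.010345
DUUUDU: M=127.3143, payoff=27.8322, prob=0.010345
UUUUDU: M=159.5087, payoff=58.3621, prob=0.065517
DDDDUU: M=98.3100, payoff=0.0000, prob=0.000258
UDDDUU: M=123.1700, payoff=3.4642, prob=0.001633
DUDDUU: M=107.1579, payoff=3.4642, prob=0.001633
UUDDUU: M=134.2553, payoff=27.8322, prob=0.010345
DDUDUU: M=98.3100, payoff=3.4642, prob=0.001633
UDUDUU: M=123.1700, payoff=27.8322, prob=0.010345
DUUDUU: M=120.7322, payoff=27.8322, prob=0.010345
UUUDUU: M=151.2621, payoff=58.3621, prob=0.065517
DDDUUU: M=98.3100, payoff=3.4642, prob=0.001633
UDDUUU: M=123.1700, payoff=27.8322, prob=0.010345
DUDUUU: M=120.7322, payoff=27.8322, prob=0.010345
UUDUUU: M=151.2621, payoff=58.3621, prob=0.065517
DDUUUU: M=120.7322, payoff=27.8322, prob=0.010345
UDUUUU: M=151.2621, payoff=58.3621, prob=0.065517
DUUUUU: M=151.2621, payoff=58.3621, prob=0.065517
UUUUUU: M=189.5123, payoff=0.0000, prob=0.414940
Price = Σ prob·payoff / R^6 = 23.550444 / 1.418519 = 16.6021

price = 16.6021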